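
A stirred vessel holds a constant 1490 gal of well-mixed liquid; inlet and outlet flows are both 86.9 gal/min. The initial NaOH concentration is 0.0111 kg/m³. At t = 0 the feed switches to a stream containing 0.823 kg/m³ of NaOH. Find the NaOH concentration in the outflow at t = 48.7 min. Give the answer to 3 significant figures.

0.776 kg/m³

Unsteady species balance (constant V, well mixed): V dC/dt = Q(C_in − C).
Time constant τ = V/Q = 1490/86.9 = 17.146 min.
C approaches C_in exponentially: C(t) = C_in + (C₀ − C_in) e^(−t/τ).
C(48.7) = 0.823 + (0.0111 − 0.823)·e^(−48.7/17.146) = 0.823 + (-0.81190)·0.058409 = 0.77558 kg/m³.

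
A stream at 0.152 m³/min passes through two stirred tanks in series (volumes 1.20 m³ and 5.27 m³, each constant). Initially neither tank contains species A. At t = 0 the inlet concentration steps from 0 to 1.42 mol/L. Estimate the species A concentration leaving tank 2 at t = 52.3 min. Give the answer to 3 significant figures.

Each tank obeys Vᵢ dCᵢ/dt = Q(Cᵢ₋₁ − Cᵢ), so τᵢ = Vᵢ/Q.
τ₁ = 1.20/0.152 = 7.8947 min; τ₂ = 5.27/0.152 = 34.671 min.
Tank 1: C₁ = C_in(1 − e^(−t/τ₁)). Tank 2 (τ₁ ≠ τ₂): C₂ = C_in[1 − (τ₁ e^(−t/τ₁) − τ₂ e^(−t/τ₂))/(τ₁ − τ₂)].
At t = 52.3: e^(−t/τ₁) = 0.0013272, e^(−t/τ₂) = 0.22125.
C₂ = 1.42·[1 − (7.8947·0.0013272 − 34.671·0.22125)/(-26.776)] = 1.42·0.71391 = 1.0137 mol/L.

1.01 mol/L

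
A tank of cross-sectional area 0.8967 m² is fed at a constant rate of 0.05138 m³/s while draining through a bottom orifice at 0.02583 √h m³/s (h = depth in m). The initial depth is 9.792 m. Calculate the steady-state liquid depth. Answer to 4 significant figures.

Accumulation of liquid (constant cross-section A): A dh/dt = Q_in − 0.02583 √h. At steady state dh/dt = 0:
Q_in = 0.02583 √h_ss ⇒ √h_ss = 0.05138/0.02583 = 1.98916.
h_ss = 1.98916² = 3.95676 m. (Since h₀ = 9.792 m > h_ss, the level will fall toward this value.)

3.957 m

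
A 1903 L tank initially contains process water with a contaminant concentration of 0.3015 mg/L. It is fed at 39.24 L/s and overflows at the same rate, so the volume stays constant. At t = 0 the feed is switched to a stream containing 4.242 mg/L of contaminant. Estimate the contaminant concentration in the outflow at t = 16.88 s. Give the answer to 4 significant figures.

1.460 mg/L

Accumulation = in − out for the solute gives V dC/dt = Q(C_in − C).
Rewrite as dC/dt + C/τ = C_in/τ, τ = V/Q = 48.4964 s.
Solution: C(t) = C_in + (C₀ − C_in) e^(−t/τ).
C(16.88) = 4.242 + (0.3015 − 4.242)·e^(−16.88/48.4964) = 4.242 + (-3.94050)·0.706052 = 1.45980 mg/L.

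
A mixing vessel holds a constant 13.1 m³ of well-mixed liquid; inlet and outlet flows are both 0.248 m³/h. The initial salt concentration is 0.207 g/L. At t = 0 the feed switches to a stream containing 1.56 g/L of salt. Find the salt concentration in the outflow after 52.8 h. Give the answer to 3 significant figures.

Species balance on the tank: V dC/dt = Q(C_in − C).
So dC/dt = (C_in − C)/τ with τ = V/Q = 13.1/0.248 = 52.823 h.
Solution: C(t) = C_in + (C₀ − C_in) e^(−t/τ).
C(52.8) = 1.56 + (0.207 − 1.56)·e^(−52.8/52.823) = 1.56 + (-1.3530)·0.36804 = 1.0620 g/L.

1.06 g/L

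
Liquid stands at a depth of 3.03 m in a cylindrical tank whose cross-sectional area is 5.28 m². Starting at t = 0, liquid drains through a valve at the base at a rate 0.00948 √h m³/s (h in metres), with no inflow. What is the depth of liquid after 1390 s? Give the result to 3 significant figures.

0.243 m

Mass balance (ρ constant): A dh/dt = −0.00948 √h.
This is separable: 2 d(√h)/dt = −0.00948/A, so √h = √h₀ − (0.00948/(2A)) t.
√h = √3.03 − 0.00948·1390/(2·5.28) = 1.7407 − 1.2478 = 0.49285.
h = 0.49285² = 0.24290 m.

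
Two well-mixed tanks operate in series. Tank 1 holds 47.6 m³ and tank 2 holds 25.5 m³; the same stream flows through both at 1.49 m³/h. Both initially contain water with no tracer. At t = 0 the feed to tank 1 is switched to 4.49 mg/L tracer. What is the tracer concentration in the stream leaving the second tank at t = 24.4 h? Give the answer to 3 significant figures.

1.23 mg/L

Species balance on tank i: dCᵢ/dt = (Cᵢ₋₁ − Cᵢ)/τᵢ with τᵢ = Vᵢ/Q.
τ₁ = 47.6/1.49 = 31.946 h; τ₂ = 25.5/1.49 = 17.114 h.
Solving the cascade with C₁(0)=C₂(0)=0 gives C₂(t) = C_in[1 − (τ₁ e^(−t/τ₁) − τ₂ e^(−t/τ₂))/(τ₁ − τ₂)].
At t = 24.4: e^(−t/τ₁) = 0.46590, e^(−t/τ₂) = 0.24033.
C₂ = 4.49·[1 − (31.946·0.46590 − 17.114·0.24033)/(14.832)] = 4.49·0.27383 = 1.2295 mg/L.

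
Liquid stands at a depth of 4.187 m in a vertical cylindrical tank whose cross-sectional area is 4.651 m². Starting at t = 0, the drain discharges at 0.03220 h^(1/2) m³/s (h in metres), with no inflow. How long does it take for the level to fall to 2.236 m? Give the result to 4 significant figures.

159.1 s

With no inflow, A dh/dt = −0.03220 √h.
This is separable: 2 d(√h)/dt = −0.03220/A, so √h = √h₀ − (0.03220/(2A)) t.
t = 2A(√h₀ − √h)/0.03220 = 2·4.651·(√4.187 − √2.236)/0.03220
  = 9.30200 × (2.04622 − 1.49533) / 0.03220 = 159.142 s.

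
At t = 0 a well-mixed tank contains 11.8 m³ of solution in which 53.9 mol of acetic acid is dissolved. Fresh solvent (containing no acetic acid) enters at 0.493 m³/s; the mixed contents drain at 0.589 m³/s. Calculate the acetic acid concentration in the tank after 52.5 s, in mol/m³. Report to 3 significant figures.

0.261 mol/m³

Total volume: dV/dt = Q_in − Q_out = -0.096000 m³/s, so V(t) = 11.8 − 0.096000 t and V(52.5) = 6.7600 m³.
Species balance (pure solvent in): dm/dt = −Q_out · m/V(t).
Separate: dm/m = −Q_out dt/V(t) ⇒ ln(m/m₀) = −(Q_out/(Q_in−Q_out)) ln(V/V₀).
m = m₀ (V₀/V)^(Q_out/(Q_in−Q_out)) = 53.9 × (11.8/6.7600)^(-6.1354) = 1.7669 mol.
C = m/V = 1.7669/6.7600 = 0.26138 mol/m³.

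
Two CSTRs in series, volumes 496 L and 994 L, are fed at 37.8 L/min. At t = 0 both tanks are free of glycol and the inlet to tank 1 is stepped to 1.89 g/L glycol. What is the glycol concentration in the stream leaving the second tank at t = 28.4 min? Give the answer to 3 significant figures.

0.825 g/L

Species balance on tank i: dCᵢ/dt = (Cᵢ₋₁ − Cᵢ)/τᵢ with τᵢ = Vᵢ/Q.
τ₁ = 496/37.8 = 13.122 min; τ₂ = 994/37.8 = 26.296 min.
Solving the cascade with C₁(0)=C₂(0)=0 gives C₂(t) = C_in[1 − (τ₁ e^(−t/τ₁) − τ₂ e^(−t/τ₂))/(τ₁ − τ₂)].
At t = 28.4: e^(−t/τ₁) = 0.11482, e^(−t/τ₂) = 0.33960.
C₂ = 1.89·[1 − (13.122·0.11482 − 26.296·0.33960)/(-13.175)] = 1.89·0.43654 = 0.82505 g/L.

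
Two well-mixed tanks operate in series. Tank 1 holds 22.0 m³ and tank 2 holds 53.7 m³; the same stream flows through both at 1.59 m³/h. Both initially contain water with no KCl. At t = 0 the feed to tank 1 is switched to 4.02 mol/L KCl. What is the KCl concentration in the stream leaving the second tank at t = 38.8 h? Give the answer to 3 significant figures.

Each tank obeys Vᵢ dCᵢ/dt = Q(Cᵢ₋₁ − Cᵢ), so τᵢ = Vᵢ/Q.
τ₁ = 22.0/1.59 = 13.836 h; τ₂ = 53.7/1.59 = 33.774 h.
Tank 1: C₁ = C_in(1 − e^(−t/τ₁)). Tank 2 (τ₁ ≠ τ₂): C₂ = C_in[1 − (τ₁ e^(−t/τ₁) − τ₂ e^(−t/τ₂))/(τ₁ − τ₂)].
At t = 38.8: e^(−t/τ₁) = 0.060556, e^(−t/τ₂) = 0.31701.
C₂ = 4.02·[1 − (13.836·0.060556 − 33.774·0.31701)/(-19.937)] = 4.02·0.50501 = 2.0301 mol/L.

2.03 mol/L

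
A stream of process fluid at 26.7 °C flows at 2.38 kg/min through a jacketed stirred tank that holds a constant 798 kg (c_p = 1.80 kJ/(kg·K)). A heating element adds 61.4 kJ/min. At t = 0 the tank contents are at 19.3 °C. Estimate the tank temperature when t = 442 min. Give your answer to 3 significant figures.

35.2 °C

M c_p dT/dt = ṁ c_p (T_in − T) + Q̇.
Rearrange: dT/dt = (T_ss − T)/τ with τ = M/ṁ = 335.29 min and T_ss = T_in + Q̇/(ṁ c_p) = 41.032 °C.
This is linear first-order; T(t) = T_ss + (T₀ − T_ss) e^(−t/τ).
T(442) = 41.032 + (-21.732)·e^(−442/335.29) = 41.032 + (-21.732)·0.26760 = 35.217 °C.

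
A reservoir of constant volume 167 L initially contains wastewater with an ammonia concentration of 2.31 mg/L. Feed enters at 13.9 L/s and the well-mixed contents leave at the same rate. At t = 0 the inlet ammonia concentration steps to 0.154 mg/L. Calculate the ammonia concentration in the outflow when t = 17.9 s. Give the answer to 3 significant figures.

0.640 mg/L

Transient balance on the dissolved component: V dC/dt = Q(C_in − C).
Time constant τ = V/Q = 167/13.9 = 12.014 s.
Solution: C(t) = C_in + (C₀ − C_in) e^(−t/τ).
C(17.9) = 0.154 + (2.31 − 0.154)·e^(−17.9/12.014) = 0.154 + (2.1560)·0.22540 = 0.63996 mg/L.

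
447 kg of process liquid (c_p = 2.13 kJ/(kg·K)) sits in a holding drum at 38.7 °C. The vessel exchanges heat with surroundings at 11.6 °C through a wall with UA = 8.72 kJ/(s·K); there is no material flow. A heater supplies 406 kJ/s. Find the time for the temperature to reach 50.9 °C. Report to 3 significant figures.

M c_p dT/dt = −UA(T − T_amb) + Q̇.
τ = M c_p/UA = 109.19 s; T_ss = T_amb + Q̇/UA = 11.6 + 406/8.72 = 58.160 °C.
T(t) = T_ss + (T₀ − T_ss)e^(−t/τ); set T = 50.9:
t = −τ ln[(T − T_ss)/(T₀ − T_ss)] = −109.19 · ln(0.37306) = 107.66 s.

108 s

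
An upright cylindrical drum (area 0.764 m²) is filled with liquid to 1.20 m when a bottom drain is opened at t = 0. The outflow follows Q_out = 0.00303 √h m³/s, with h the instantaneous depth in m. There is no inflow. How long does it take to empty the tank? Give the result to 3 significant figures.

A dh/dt = −Q_out = −0.00303 √h.
This is separable: 2 d(√h)/dt = −0.00303/A, so √h = √h₀ − (0.00303/(2A)) t.
Tank is empty when √h = 0: t_empty = 2A√h₀/0.00303.
t_empty = 2·0.764·√1.20/0.00303 = 1.5280·1.0954/0.00303 = 552.42 s.

552 s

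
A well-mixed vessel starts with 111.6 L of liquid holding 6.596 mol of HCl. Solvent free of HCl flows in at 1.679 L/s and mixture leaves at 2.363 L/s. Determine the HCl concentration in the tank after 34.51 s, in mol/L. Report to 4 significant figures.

Let m(t) be the amount of HCl. Volume: V(t) = V₀ + (Q_in − Q_out) t = 111.6 − 0.684000 t; V(34.51) = 87.9952 L.
No HCl enters, so dm/dt = −Q_out · (m/V).
Separate: dm/m = −Q_out dt/V(t) ⇒ ln(m/m₀) = −(Q_out/(Q_in−Q_out)) ln(V/V₀).
m = m₀ (V₀/V)^(Q_out/(Q_in−Q_out)) = 6.596 × (111.6/87.9952)^(-3.45468) = 2.90228 mol.
C = m/V = 2.90228/87.9952 = 0.0329823 mol/L.

0.03298 mol/L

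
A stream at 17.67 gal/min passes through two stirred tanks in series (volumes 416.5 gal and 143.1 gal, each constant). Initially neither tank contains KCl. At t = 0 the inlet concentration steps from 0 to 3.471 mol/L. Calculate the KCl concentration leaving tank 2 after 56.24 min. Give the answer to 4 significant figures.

2.986 mol/L

Each tank obeys Vᵢ dCᵢ/dt = Q(Cᵢ₋₁ − Cᵢ), so τᵢ = Vᵢ/Q.
τ₁ = 416.5/17.67 = 23.5710 min; τ₂ = 143.1/17.67 = 8.09847 min.
Solving the cascade with C₁(0)=C₂(0)=0 gives C₂(t) = C_in[1 − (τ₁ e^(−t/τ₁) − τ₂ e^(−t/τ₂))/(τ₁ − τ₂)].
At t = 56.24: e^(−t/τ₁) = 0.0919987, e^(−t/τ₂) = 0.000963903.
C₂ = 3.471·[1 − (23.5710·0.0919987 − 8.09847·0.000963903)/(15.4726)] = 3.471·0.860353 = 2.98628 mol/L.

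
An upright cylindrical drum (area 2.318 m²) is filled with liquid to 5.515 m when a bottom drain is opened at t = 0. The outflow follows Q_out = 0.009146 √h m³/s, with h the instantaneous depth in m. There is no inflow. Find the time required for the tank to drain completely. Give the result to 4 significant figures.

Volume balance on the tank: A dh/dt = −0.009146 √h.
This is separable: 2 d(√h)/dt = −0.009146/A, so √h = √h₀ − (0.009146/(2A)) t.
Set h = 0: 2√h₀ = (0.009146/A) t_empty ⇒ t_empty = 2A√h₀/0.009146.
t_empty = 2·2.318·√5.515/0.009146 = 4.63600·2.34840/0.009146 = 1190.38 s.

1190 s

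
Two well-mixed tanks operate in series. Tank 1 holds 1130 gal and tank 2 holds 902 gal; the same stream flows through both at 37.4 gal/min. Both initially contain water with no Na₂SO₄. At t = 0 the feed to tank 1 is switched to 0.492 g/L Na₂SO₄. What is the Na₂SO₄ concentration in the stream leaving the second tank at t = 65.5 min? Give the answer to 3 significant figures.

Species balance on tank i: dCᵢ/dt = (Cᵢ₋₁ − Cᵢ)/τᵢ with τᵢ = Vᵢ/Q.
τ₁ = 1130/37.4 = 30.214 min; τ₂ = 902/37.4 = 24.118 min.
Solving the cascade with C₁(0)=C₂(0)=0 gives C₂(t) = C_in[1 − (τ₁ e^(−t/τ₁) − τ₂ e^(−t/τ₂))/(τ₁ − τ₂)].
At t = 65.5: e^(−t/τ₁) = 0.11442, e^(−t/τ₂) = 0.066148.
C₂ = 0.492·[1 − (30.214·0.11442 − 24.118·0.066148)/(6.0963)] = 0.492·0.69461 = 0.34175 g/L.

0.342 g/L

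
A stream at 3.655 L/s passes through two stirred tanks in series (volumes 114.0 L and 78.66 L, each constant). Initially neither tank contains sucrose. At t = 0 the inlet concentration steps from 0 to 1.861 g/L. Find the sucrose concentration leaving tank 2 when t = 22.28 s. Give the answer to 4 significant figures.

Species balance on tank i: dCᵢ/dt = (Cᵢ₋₁ − Cᵢ)/τᵢ with τᵢ = Vᵢ/Q.
τ₁ = 114.0/3.655 = 31.1902 s; τ₂ = 78.66/3.655 = 21.5212 s.
Tank 1: C₁ = C_in(1 − e^(−t/τ₁)). Tank 2 (τ₁ ≠ τ₂): C₂ = C_in[1 − (τ₁ e^(−t/τ₁) − τ₂ e^(−t/τ₂))/(τ₁ − τ₂)].
At t = 22.28: e^(−t/τ₁) = 0.489521, e^(−t/τ₂) = 0.355135.
C₂ = 1.861·[1 − (31.1902·0.489521 − 21.5212·0.355135)/(9.66895)] = 1.861·0.211361 = 0.393344 g/L.

0.3933 g/L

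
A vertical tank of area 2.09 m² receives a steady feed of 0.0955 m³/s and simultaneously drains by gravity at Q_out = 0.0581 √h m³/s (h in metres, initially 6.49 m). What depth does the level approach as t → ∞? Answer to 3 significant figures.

2.70 m

Level balance: A dh/dt = 0.0955 − 0.0581 √h. Setting dh/dt = 0:
Q_in = 0.0581 √h_ss ⇒ √h_ss = 0.0955/0.0581 = 1.6437.
h_ss = 1.6437² = 2.7018 m. (Since h₀ = 6.49 m > h_ss, the level will fall toward this value.)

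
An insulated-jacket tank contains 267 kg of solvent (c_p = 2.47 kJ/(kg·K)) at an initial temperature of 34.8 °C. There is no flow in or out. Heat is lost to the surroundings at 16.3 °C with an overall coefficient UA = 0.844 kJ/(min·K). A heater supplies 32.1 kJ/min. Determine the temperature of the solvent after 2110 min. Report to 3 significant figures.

Lumped-capacitance energy balance: M c_p dT/dt = UA(T_amb − T) + Q̇.
dT/dt = (T_ss − T)/τ with T_ss = T_amb + Q̇/UA = 16.3 + 32.1/0.844 = 54.333 °C, τ = M c_p/UA = 267·2.47/0.844 = 781.39 min.
T approaches T_ss exponentially: T(t) = T_ss + (T₀ − T_ss) e^(−t/τ).
T(2110) = 54.333 + (-19.533)·0.067183 = 53.021 °C.

53.0 °C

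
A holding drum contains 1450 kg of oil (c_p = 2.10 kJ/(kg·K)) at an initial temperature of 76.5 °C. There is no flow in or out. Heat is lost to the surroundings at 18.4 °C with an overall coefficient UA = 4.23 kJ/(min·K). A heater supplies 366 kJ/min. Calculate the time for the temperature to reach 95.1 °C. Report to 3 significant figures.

765 min

Unsteady energy balance on the tank contents: M c_p dT/dt = −UA(T − T_amb) + Q̇.
τ = M c_p/UA = 719.86 min; T_ss = T_amb + Q̇/UA = 18.4 + 366/4.23 = 104.92 °C.
T(t) = T_ss + (T₀ − T_ss)e^(−t/τ); set T = 95.1:
t = −τ ln[(T − T_ss)/(T₀ − T_ss)] = −719.86 · ln(0.34564) = 764.74 min.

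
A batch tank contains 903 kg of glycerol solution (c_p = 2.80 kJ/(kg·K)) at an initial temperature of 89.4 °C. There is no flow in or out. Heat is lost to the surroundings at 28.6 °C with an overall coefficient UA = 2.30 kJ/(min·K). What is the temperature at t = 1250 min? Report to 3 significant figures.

48.1 °C

M c_p dT/dt = −UA(T − T_amb).
dT/dt = (T_ss − T)/τ with T_ss = T_amb = 28.600 °C, τ = M c_p/UA = 903·2.80/2.30 = 1099.3 min.
Solution: T(t) = T_ss + (T₀ − T_ss) e^(−t/τ).
T(1250) = 28.600 + (60.800)·0.32075 = 48.102 °C.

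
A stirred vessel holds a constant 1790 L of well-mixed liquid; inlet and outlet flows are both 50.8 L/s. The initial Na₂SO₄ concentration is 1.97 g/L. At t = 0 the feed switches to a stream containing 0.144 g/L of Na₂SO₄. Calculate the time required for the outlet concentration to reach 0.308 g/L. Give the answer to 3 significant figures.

84.9 s

Species balance on the tank: V dC/dt = Q(C_in − C), so τ = V/Q = 35.236 s.
C(t) = C_in + (C₀ − C_in) e^(−t/τ). Set C = 0.308 and solve for t:
e^(−t/τ) = (C − C_in)/(C₀ − C_in) = (0.308 − 0.144)/(1.97 − 0.144) = 0.089814
t = −τ ln(…) = 35.236 × 2.4100 = 84.920 s.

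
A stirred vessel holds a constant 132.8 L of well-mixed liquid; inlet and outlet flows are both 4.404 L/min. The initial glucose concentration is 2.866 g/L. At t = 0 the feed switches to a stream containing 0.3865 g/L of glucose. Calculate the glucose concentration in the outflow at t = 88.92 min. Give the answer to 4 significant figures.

0.5164 g/L

Accumulation = in − out for the solute gives V dC/dt = Q(C_in − C).
Rewrite as dC/dt + C/τ = C_in/τ, τ = V/Q = 30.1544 min.
This is linear first-order; C(t) = C_in + (C₀ − C_in) e^(−t/τ).
C(88.92) = 0.3865 + (2.866 − 0.3865)·e^(−88.92/30.1544) = 0.3865 + (2.47950)·0.0524014 = 0.516429 g/L.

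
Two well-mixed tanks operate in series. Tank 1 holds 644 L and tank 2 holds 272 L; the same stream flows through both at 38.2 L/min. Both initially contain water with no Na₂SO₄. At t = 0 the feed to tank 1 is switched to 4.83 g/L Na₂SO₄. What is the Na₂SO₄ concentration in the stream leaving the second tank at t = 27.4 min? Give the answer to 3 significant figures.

3.26 g/L

Time constants: τᵢ = Vᵢ/Q for each well-mixed tank.
τ₁ = 644/38.2 = 16.859 min; τ₂ = 272/38.2 = 7.1204 min.
Solving the cascade with C₁(0)=C₂(0)=0 gives C₂(t) = C_in[1 − (τ₁ e^(−t/τ₁) − τ₂ e^(−t/τ₂))/(τ₁ − τ₂)].
At t = 27.4: e^(−t/τ₁) = 0.19686, e^(−t/τ₂) = 0.021320.
C₂ = 4.83·[1 − (16.859·0.19686 − 7.1204·0.021320)/(9.7382)] = 4.83·0.67479 = 3.2593 g/L.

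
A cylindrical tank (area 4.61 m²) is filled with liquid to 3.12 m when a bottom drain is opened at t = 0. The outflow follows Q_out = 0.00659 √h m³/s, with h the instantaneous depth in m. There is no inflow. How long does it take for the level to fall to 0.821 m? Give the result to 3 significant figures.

Unsteady balance on liquid volume: A dh/dt = −0.00659 √h.
Separate and integrate: 2(√h − √h₀) = −(0.00659/A) t.
t = 2A(√h₀ − √h)/0.00659 = 2·4.61·(√3.12 − √0.821)/0.00659
  = 9.2200 × (1.7664 − 0.90609) / 0.00659 = 1203.6 s.

1200 s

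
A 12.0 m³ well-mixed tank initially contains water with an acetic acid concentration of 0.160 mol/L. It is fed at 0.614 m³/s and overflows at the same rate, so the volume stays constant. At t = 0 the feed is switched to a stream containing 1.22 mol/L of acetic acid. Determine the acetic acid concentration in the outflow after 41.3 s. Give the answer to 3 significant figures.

Unsteady species balance (constant V, well mixed): V dC/dt = Q(C_in − C).
Rewrite as dC/dt + C/τ = C_in/τ, τ = V/Q = 19.544 s.
This is linear first-order; C(t) = C_in + (C₀ − C_in) e^(−t/τ).
C(41.3) = 1.22 + (0.160 − 1.22)·e^(−41.3/19.544) = 1.22 + (-1.0600)·0.12085 = 1.0919 mol/L.

1.09 mol/L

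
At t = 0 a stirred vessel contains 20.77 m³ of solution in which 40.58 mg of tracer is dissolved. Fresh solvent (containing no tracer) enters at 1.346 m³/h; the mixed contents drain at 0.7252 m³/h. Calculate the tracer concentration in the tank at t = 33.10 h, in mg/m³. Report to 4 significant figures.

Let m(t) be the amount of tracer. Volume: V(t) = V₀ + (Q_in − Q_out) t = 20.77 + 0.620800 t; V(33.10) = 41.3185 m³.
Species balance (pure solvent in): dm/dt = −Q_out · m/V(t).
dm/m = −Q_out dt/(V₀ + 0.620800 t); integrating gives ln(m/m₀) = −(Q_out/(Q_in−Q_out)) ln(V/V₀).
m = m₀ (V₀/V)^(Q_out/(Q_in−Q_out)) = 40.58 × (20.77/41.3185)^(1.16817) = 18.1707 mg.
C = m/V = 18.1707/41.3185 = 0.439771 mg/m³.

0.4398 mg/m³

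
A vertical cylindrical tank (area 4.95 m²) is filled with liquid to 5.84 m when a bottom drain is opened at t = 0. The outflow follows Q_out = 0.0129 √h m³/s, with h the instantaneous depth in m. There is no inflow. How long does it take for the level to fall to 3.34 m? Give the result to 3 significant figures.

With no inflow, A dh/dt = −0.0129 √h.
∫ h^(−1/2) dh = −(0.0129/A) ∫ dt, giving 2√h = 2√h₀ − (0.0129/A) t.
t = 2A(√h₀ − √h)/0.0129 = 2·4.95·(√5.84 − √3.34)/0.0129
  = 9.9000 × (2.4166 − 1.8276) / 0.0129 = 452.06 s.

452 s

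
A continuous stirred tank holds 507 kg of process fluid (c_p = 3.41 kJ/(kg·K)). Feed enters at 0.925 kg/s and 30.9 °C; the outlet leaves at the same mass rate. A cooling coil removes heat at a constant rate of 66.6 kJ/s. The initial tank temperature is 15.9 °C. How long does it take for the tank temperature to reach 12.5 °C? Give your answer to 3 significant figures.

445 s

Heat balance on the well-mixed liquid: M c_p dT/dt = ṁ c_p (T_in − T) − 66.6.
τ = M/ṁ = 548.11 s; T_ss = T_in − Q̇/(ṁ c_p) = 9.7856 °C.
T(t) = T_ss + (T₀ − T_ss) e^(−t/τ). Set T = 12.5:
e^(−t/τ) = (12.5 − 9.7856)/(15.9 − 9.7856) = 0.44393
t = −548.11 · ln(0.44393) = 445.11 s.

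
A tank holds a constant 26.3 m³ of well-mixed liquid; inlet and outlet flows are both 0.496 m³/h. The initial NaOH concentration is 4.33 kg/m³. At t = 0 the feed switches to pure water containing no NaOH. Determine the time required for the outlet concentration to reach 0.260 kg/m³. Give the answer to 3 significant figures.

149 h

Mass balance on the solute (V constant): V dC/dt = Q(C_in − C), so τ = V/Q = 53.024 h.
C(t) = C_in + (C₀ − C_in) e^(−t/τ). Set C = 0.260 and solve for t:
e^(−t/τ) = (C − C_in)/(C₀ − C_in) = (0.260 − 0)/(4.33 − 0) = 0.060046
t = −τ ln(…) = 53.024 × 2.8126 = 149.14 h.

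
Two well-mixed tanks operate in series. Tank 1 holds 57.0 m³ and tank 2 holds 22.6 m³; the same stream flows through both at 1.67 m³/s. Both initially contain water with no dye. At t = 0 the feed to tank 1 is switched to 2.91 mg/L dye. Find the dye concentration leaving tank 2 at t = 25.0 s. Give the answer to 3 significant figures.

0.893 mg/L

Time constants: τᵢ = Vᵢ/Q for each well-mixed tank.
τ₁ = 57.0/1.67 = 34.132 s; τ₂ = 22.6/1.67 = 13.533 s.
Tank 1: C₁ = C_in(1 − e^(−t/τ₁)). Tank 2 (τ₁ ≠ τ₂): C₂ = C_in[1 − (τ₁ e^(−t/τ₁) − τ₂ e^(−t/τ₂))/(τ₁ − τ₂)].
At t = 25.0: e^(−t/τ₁) = 0.48073, e^(−t/τ₂) = 0.15766.
C₂ = 2.91·[1 − (34.132·0.48073 − 13.533·0.15766)/(20.599)] = 2.91·0.30702 = 0.89344 mg/L.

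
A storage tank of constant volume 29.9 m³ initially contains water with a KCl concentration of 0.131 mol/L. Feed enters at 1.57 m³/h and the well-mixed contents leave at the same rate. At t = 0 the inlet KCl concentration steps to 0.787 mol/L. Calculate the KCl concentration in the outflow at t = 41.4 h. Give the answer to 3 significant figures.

Accumulation = in − out for the solute gives V dC/dt = Q(C_in − C).
So dC/dt = (C_in − C)/τ with τ = V/Q = 29.9/1.57 = 19.045 h.
Solution: C(t) = C_in + (C₀ − C_in) e^(−t/τ).
C(41.4) = 0.787 + (0.131 − 0.787)·e^(−41.4/19.045) = 0.787 + (-0.65600)·0.11374 = 0.71239 mol/L.

0.712 mol/L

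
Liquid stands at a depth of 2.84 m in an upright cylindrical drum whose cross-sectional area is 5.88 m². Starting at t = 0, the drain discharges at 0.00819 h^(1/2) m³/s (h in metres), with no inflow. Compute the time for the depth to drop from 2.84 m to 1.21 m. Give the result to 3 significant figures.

A dh/dt = −Q_out = −0.00819 √h.
This is separable: 2 d(√h)/dt = −0.00819/A, so √h = √h₀ − (0.00819/(2A)) t.
t = 2A(√h₀ − √h)/0.00819 = 2·5.88·(√2.84 − √1.21)/0.00819
  = 11.760 × (1.6852 − 1.1000) / 0.00819 = 840.33 s.

840 s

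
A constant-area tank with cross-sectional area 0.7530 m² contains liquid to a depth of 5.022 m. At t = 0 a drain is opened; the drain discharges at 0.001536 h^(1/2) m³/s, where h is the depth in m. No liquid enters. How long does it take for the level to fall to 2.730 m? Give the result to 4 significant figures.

A dh/dt = −Q_out = −0.001536 √h.
∫ h^(−1/2) dh = −(0.001536/A) ∫ dt, giving 2√h = 2√h₀ − (0.001536/A) t.
t = 2A(√h₀ − √h)/0.001536 = 2·0.7530·(√5.022 − √2.730)/0.001536
  = 1.50600 × (2.24098 − 1.65227) / 0.001536 = 577.213 s.

577.2 s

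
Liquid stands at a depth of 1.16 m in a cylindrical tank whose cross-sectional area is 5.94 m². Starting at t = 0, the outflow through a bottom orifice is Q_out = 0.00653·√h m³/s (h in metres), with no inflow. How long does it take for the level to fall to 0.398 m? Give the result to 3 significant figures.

A dh/dt = −Q_out = −0.00653 √h.
Separate and integrate: 2(√h − √h₀) = −(0.00653/A) t.
t = 2A(√h₀ − √h)/0.00653 = 2·5.94·(√1.16 − √0.398)/0.00653
  = 11.880 × (1.0770 − 0.63087) / 0.00653 = 811.70 s.

812 s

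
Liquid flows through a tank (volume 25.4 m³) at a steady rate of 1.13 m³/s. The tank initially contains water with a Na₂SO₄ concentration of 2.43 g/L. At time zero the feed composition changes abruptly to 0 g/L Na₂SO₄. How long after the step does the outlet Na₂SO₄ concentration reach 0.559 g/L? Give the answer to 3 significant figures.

33.0 s

Accumulation = in − out for the solute gives V dC/dt = Q(C_in − C), so τ = V/Q = 22.478 s.
C(t) = C_in + (C₀ − C_in) e^(−t/τ). Set C = 0.559 and solve for t:
e^(−t/τ) = (C − C_in)/(C₀ − C_in) = (0.559 − 0)/(2.43 − 0) = 0.23004
t = −τ ln(…) = 22.478 × 1.4695 = 33.031 s.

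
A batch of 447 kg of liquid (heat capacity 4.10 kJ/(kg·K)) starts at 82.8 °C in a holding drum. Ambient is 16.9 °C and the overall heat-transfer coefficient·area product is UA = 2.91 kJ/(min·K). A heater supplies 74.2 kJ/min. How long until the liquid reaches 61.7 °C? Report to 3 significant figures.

465 min

Lumped-capacitance energy balance: M c_p dT/dt = UA(T_amb − T) + Q̇.
τ = M c_p/UA = 629.79 min; T_ss = T_amb + Q̇/UA = 16.9 + 74.2/2.91 = 42.398 °C.
T(t) = T_ss + (T₀ − T_ss)e^(−t/τ); set T = 61.7:
t = −τ ln[(T − T_ss)/(T₀ − T_ss)] = −629.79 · ln(0.47774) = 465.21 min.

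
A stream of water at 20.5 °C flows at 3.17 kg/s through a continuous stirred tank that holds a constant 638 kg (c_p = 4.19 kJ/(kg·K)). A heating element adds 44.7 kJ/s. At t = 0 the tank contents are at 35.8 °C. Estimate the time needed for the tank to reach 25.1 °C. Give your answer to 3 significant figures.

457 s

Energy balance: M c_p dT/dt = ṁ c_p (T_in − T) + 44.7.
τ = M/ṁ = 201.26 s; T_ss = T_in + Q̇/(ṁ c_p) = 23.865 °C.
T(t) = T_ss + (T₀ − T_ss) e^(−t/τ). Set T = 25.1:
e^(−t/τ) = (25.1 − 23.865)/(35.8 − 23.865) = 0.10345
t = −201.26 · ln(0.10345) = 456.60 s.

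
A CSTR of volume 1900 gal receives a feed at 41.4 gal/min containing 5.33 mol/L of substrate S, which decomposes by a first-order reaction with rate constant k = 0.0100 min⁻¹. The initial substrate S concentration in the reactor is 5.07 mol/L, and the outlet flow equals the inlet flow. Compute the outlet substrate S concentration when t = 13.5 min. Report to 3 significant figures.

4.58 mol/L

V dC/dt = Q(C_in − C) − k V C.
dC/dt = (Q/V) C_in − (Q/V + k) C; effective rate a = Q/V + k = 0.021789 + 0.0100 = 0.031789 min⁻¹.
C_ss = Q C_in/(Q + kV) = 3.6533 mol/L; C(t) = C_ss + (C₀ − C_ss) e^(−a t).
C(13.5) = 3.6533 + (1.4167)·e^(−0.031789·13.5) = 3.6533 + (1.4167)·0.65106 = 4.5757 mol/L.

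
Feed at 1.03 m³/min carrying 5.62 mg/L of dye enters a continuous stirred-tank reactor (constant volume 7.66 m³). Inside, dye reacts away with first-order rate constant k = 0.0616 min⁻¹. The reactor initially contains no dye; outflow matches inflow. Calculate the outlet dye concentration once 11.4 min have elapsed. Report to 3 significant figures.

3.44 mg/L

Accumulation = in − out − consumed: V dC/dt = Q C_in − Q C − k V C.
This is linear with rate a = Q/V + k = 0.19606 min⁻¹.
C_ss = Q C_in/(Q + kV) = 3.8543 mg/L; C(t) = C_ss + (C₀ − C_ss) e^(−a t).
C(11.4) = 3.8543 + (-3.8543)·e^(−0.19606·11.4) = 3.8543 + (-3.8543)·0.10698 = 3.4420 mg/L.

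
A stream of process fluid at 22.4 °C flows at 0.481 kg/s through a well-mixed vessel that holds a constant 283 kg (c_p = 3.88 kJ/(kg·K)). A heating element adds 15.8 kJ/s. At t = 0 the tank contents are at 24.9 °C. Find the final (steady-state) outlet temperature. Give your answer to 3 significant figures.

M c_p dT/dt = ṁ c_p (T_in − T) + Q̇.
At steady state dT/dt = 0 ⇒ T_ss = T_in + Q̇/(ṁ c_p) = 22.4 + 15.8/(0.481·3.88) = 30.866 °C.

30.9 °C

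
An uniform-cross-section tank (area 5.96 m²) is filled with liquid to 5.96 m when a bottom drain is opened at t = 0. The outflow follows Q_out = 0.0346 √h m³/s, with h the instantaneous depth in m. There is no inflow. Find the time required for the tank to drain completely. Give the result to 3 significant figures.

A dh/dt = −Q_out = −0.0346 √h.
This is separable: 2 d(√h)/dt = −0.0346/A, so √h = √h₀ − (0.0346/(2A)) t.
Tank is empty when √h = 0: t_empty = 2A√h₀/0.0346.
t_empty = 2·5.96·√5.96/0.0346 = 11.920·2.4413/0.0346 = 841.05 s.

841 s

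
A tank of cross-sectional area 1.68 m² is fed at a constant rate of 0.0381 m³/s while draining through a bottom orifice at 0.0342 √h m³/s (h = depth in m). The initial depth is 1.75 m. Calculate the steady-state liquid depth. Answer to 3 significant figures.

1.24 m

Volume balance on the tank: A dh/dt = Q_in − 0.0342 √h. At steady state dh/dt = 0:
Q_in = 0.0342 √h_ss ⇒ √h_ss = 0.0381/0.0342 = 1.1140.
h_ss = 1.1140² = 1.2411 m. (Since h₀ = 1.75 m > h_ss, the level will fall toward this value.)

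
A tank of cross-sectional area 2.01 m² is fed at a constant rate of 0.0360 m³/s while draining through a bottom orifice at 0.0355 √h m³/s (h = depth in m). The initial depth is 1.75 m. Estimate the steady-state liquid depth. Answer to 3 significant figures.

A dh/dt = Q_in − 0.0355 √h. Steady state requires inflow = outflow:
Q_in = 0.0355 √h_ss ⇒ √h_ss = 0.0360/0.0355 = 1.0141.
h_ss = 1.0141² = 1.0284 m. (Since h₀ = 1.75 m > h_ss, the level will fall toward this value.)

1.03 m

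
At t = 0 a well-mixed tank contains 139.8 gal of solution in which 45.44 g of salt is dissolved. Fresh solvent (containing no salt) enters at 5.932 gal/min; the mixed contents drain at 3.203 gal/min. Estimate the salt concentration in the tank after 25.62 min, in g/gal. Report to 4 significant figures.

0.1346 g/gal

Total volume: dV/dt = Q_in − Q_out = 2.72900 gal/min, so V(t) = 139.8 + 2.72900 t and V(25.62) = 209.717 gal.
Species balance (pure solvent in): dm/dt = −Q_out · m/V(t).
dm/m = −Q_out dt/(V₀ + 2.72900 t); integrating gives ln(m/m₀) = −(Q_out/(Q_in−Q_out)) ln(V/V₀).
m = m₀ (V₀/V)^(Q_out/(Q_in−Q_out)) = 45.44 × (139.8/209.717)^(1.17369) = 28.2306 g.
C = m/V = 28.2306/209.717 = 0.134613 g/gal.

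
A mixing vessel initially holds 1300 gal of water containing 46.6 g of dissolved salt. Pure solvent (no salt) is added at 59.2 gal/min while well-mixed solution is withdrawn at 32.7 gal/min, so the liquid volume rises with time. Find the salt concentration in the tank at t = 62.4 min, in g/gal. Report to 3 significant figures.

Let m(t) be the amount of salt. Volume: V(t) = V₀ + (Q_in − Q_out) t = 1300 + 26.500 t; V(62.4) = 2953.6 gal.
Solute balance: dm/dt = 0 − Q_out C = −Q_out m/V(t).
Separate: dm/m = −Q_out dt/V(t) ⇒ ln(m/m₀) = −(Q_out/(Q_in−Q_out)) ln(V/V₀).
m = m₀ (V₀/V)^(Q_out/(Q_in−Q_out)) = 46.6 × (1300/2953.6)^(1.2340) = 16.927 g.
C = m/V = 16.927/2953.6 = 0.0057311 g/gal.

0.00573 g/gal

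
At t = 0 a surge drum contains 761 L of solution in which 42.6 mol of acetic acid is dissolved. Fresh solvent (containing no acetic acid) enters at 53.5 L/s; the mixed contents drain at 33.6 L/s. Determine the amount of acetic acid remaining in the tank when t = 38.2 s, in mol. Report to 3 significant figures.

13.2 mol

Let m(t) be the amount of acetic acid. Volume: V(t) = V₀ + (Q_in − Q_out) t = 761 + 19.900 t; V(38.2) = 1521.2 L.
Solute balance: dm/dt = 0 − Q_out C = −Q_out m/V(t).
Separate: dm/m = −Q_out dt/V(t) ⇒ ln(m/m₀) = −(Q_out/(Q_in−Q_out)) ln(V/V₀).
m = m₀ (V₀/V)^(Q_out/(Q_in−Q_out)) = 42.6 × (761/1521.2)^(1.6884) = 13.229 mol.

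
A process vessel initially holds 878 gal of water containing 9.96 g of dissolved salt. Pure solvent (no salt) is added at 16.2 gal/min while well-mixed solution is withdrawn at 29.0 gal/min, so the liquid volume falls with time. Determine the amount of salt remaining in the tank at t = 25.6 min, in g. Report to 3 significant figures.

3.46 g

Total volume: dV/dt = Q_in − Q_out = -12.800 gal/min, so V(t) = 878 − 12.800 t and V(25.6) = 550.32 gal.
Solute balance: dm/dt = 0 − Q_out C = −Q_out m/V(t).
dm/m = −Q_out dt/(V₀ − 12.800 t); integrating gives ln(m/m₀) = −(Q_out/(Q_in−Q_out)) ln(V/V₀).
m = m₀ (V₀/V)^(Q_out/(Q_in−Q_out)) = 9.96 × (878/550.32)^(-2.2656) = 3.4563 g.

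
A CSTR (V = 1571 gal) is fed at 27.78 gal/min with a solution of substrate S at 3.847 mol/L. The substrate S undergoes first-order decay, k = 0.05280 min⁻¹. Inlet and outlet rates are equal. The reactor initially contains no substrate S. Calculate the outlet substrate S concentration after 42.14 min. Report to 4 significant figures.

0.9156 mol/L

V dC/dt = Q(C_in − C) − k V C.
dC/dt = (Q/V) C_in − (Q/V + k) C; effective rate a = Q/V + k = 0.0176830 + 0.05280 = 0.0704830 min⁻¹.
C_ss = Q C_in/(Q + kV) = 0.965148 mol/L; C(t) = C_ss + (C₀ − C_ss) e^(−a t).
C(42.14) = 0.965148 + (-0.965148)·e^(−0.0704830·42.14) = 0.965148 + (-0.965148)·0.0512954 = 0.915640 mol/L.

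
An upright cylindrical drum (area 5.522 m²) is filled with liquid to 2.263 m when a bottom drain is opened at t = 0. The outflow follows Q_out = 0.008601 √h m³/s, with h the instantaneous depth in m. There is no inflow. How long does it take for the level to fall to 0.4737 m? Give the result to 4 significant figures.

1048 s

With no inflow, A dh/dt = −0.008601 √h.
∫ h^(−1/2) dh = −(0.008601/A) ∫ dt, giving 2√h = 2√h₀ − (0.008601/A) t.
t = 2A(√h₀ − √h)/0.008601 = 2·5.522·(√2.263 − √0.4737)/0.008601
  = 11.0440 × (1.50433 − 0.688259) / 0.008601 = 1047.86 s.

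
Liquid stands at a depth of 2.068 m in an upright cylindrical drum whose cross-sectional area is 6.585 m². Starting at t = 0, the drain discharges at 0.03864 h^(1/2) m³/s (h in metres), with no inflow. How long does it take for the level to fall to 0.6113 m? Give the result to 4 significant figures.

223.7 s

Accumulation of liquid (constant cross-section A): A dh/dt = −0.03864 √h.
∫ h^(−1/2) dh = −(0.03864/A) ∫ dt, giving 2√h = 2√h₀ − (0.03864/A) t.
t = 2A(√h₀ − √h)/0.03864 = 2·6.585·(√2.068 − √0.6113)/0.03864
  = 13.1700 × (1.43805 − 0.781857) / 0.03864 = 223.657 s.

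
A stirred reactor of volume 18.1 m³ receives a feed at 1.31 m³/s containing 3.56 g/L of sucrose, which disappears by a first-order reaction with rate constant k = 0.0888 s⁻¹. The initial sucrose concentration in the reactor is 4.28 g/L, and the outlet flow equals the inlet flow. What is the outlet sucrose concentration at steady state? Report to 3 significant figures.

1.60 g/L

V dC/dt = Q(C_in − C) − k V C.
Steady state (dC/dt = 0): C_ss = Q C_in/(Q + kV) = C_in/(1 + kV/Q).
C_ss = 1.31·3.56/(1.31 + 0.0888·18.1) = 4.6636/2.9173 = 1.5986 g/L.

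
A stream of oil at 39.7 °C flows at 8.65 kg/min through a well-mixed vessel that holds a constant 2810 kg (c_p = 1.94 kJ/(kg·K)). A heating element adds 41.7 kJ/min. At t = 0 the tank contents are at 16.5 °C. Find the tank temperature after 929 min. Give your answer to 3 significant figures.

40.7 °C

Energy balance: M c_p dT/dt = ṁ c_p (T_in − T) + 41.7.
Rearrange: dT/dt = (T_ss − T)/τ with τ = M/ṁ = 324.86 min and T_ss = T_in + Q̇/(ṁ c_p) = 42.185 °C.
Solution: T(t) = T_ss + (T₀ − T_ss) e^(−t/τ).
T(929) = 42.185 + (-25.685)·e^(−929/324.86) = 42.185 + (-25.685)·0.057284 = 40.714 °C.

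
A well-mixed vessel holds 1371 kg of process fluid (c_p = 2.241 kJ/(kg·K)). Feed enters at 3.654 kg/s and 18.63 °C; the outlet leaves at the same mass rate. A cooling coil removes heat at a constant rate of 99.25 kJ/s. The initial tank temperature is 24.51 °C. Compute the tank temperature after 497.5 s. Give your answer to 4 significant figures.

First-law balance (no shaft work): M c_p dT/dt = ṁ c_p (T_in − T) − 99.25.
τ = M/ṁ = 375.205 s; T_ss = T_in − Q̇/(ṁ c_p) = 18.63 − 99.25/(3.654·2.241) = 6.50951 °C.
Integrating: T(t) = T_ss + (T₀ − T_ss) e^(−t/τ).
T(497.5) = 6.50951 + (18.0005)·e^(−497.5/375.205) = 6.50951 + (18.0005)·0.265553 = 11.2896 °C.

11.29 °C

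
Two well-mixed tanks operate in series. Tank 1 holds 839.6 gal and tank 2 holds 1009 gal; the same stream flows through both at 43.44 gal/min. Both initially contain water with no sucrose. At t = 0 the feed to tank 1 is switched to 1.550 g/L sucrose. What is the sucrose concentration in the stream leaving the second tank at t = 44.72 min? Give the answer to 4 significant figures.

0.9633 g/L

Species balance on tank i: dCᵢ/dt = (Cᵢ₋₁ − Cᵢ)/τᵢ with τᵢ = Vᵢ/Q.
τ₁ = 839.6/43.44 = 19.3278 min; τ₂ = 1009/43.44 = 23.2274 min.
Solving the cascade with C₁(0)=C₂(0)=0 gives C₂(t) = C_in[1 − (τ₁ e^(−t/τ₁) − τ₂ e^(−t/τ₂))/(τ₁ − τ₂)].
At t = 44.72: e^(−t/τ₁) = 0.0988883, e^(−t/τ₂) = 0.145831.
C₂ = 1.550·[1 − (19.3278·0.0988883 − 23.2274·0.145831)/(-3.89963)] = 1.550·0.621508 = 0.963337 g/L.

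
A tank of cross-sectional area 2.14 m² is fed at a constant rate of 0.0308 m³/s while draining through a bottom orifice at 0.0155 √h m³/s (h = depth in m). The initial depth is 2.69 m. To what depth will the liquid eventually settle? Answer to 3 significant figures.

Mass balance (ρ constant): A dh/dt = Q_in − 0.0155 √h. At steady state dh/dt = 0:
Q_in = 0.0155 √h_ss ⇒ √h_ss = 0.0308/0.0155 = 1.9871.
h_ss = 1.9871² = 3.9486 m. (Since h₀ = 2.69 m < h_ss, the level will rise toward this value.)

3.95 m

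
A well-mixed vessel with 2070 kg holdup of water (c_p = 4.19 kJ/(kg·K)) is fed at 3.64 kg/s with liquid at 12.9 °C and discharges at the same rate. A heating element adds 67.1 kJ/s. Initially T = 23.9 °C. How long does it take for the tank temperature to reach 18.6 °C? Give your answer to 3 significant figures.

M c_p dT/dt = ṁ c_p (T_in − T) + Q̇.
τ = M/ṁ = 568.68 s; T_ss = T_in + Q̇/(ṁ c_p) = 17.300 °C.
T(t) = T_ss + (T₀ − T_ss) e^(−t/τ). Set T = 18.6:
e^(−t/τ) = (18.6 − 17.300)/(23.9 − 17.300) = 0.19703
t = −568.68 · ln(0.19703) = 923.78 s.

924 s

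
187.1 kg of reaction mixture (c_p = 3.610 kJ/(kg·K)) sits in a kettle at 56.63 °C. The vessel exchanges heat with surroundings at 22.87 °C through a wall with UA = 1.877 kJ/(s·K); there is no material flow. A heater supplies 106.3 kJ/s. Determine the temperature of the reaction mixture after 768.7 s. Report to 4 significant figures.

Lumped-capacitance energy balance: M c_p dT/dt = UA(T_amb − T) + Q̇.
dT/dt = (T_ss − T)/τ with T_ss = T_amb + Q̇/UA = 22.87 + 106.3/1.877 = 79.5029 °C, τ = M c_p/UA = 187.1·3.610/1.877 = 359.846 s.
Solution: T(t) = T_ss + (T₀ − T_ss) e^(−t/τ).
T(768.7) = 79.5029 + (-22.8729)·0.118104 = 76.8015 °C.

76.80 °C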